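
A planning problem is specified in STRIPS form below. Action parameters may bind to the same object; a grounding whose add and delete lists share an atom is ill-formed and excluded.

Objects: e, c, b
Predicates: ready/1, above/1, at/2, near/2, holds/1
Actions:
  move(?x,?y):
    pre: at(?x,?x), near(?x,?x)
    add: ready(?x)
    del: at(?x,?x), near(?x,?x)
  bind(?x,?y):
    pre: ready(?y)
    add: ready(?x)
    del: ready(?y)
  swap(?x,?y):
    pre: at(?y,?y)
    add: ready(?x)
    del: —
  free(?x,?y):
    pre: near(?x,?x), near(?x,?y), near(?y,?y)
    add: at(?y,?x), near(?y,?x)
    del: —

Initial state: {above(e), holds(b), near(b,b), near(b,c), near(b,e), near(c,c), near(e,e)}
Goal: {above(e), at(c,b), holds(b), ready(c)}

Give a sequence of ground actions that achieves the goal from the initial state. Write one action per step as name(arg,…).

1. free(e,e)  →  {above(e), at(e,e), holds(b), near(b,b), near(b,c), near(b,e), near(c,c), near(e,e)}
2. swap(c,e)  →  {above(e), at(e,e), holds(b), near(b,b), near(b,c), near(b,e), near(c,c), near(e,e), ready(c)}
3. free(b,c)  →  {above(e), at(c,b), at(e,e), holds(b), near(b,b), near(b,c), near(b,e), near(c,b), near(c,c), near(e,e), ready(c)}

free(e,e); swap(c,e); free(b,c)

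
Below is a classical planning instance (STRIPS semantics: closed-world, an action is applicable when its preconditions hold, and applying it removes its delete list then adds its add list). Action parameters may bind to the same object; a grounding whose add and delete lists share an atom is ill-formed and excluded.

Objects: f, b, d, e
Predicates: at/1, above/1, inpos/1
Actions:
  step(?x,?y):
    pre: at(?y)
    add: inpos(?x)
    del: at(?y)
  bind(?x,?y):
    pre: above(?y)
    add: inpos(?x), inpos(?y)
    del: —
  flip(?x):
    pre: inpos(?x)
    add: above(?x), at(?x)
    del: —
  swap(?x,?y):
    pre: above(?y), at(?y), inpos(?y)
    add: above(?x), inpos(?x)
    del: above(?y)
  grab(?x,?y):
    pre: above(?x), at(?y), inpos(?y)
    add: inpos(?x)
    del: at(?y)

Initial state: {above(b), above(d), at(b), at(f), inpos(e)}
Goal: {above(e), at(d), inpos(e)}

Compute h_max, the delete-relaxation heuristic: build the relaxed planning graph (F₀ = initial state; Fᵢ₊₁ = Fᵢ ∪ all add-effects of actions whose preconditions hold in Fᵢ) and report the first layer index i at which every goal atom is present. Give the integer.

F0 = init (5 atoms)
F1 = F0 ∪ {above(e), at(e), inpos(b), inpos(d), inpos(f)}  (10 atoms)
F2 = F1 ∪ {above(f), at(d)}  (12 atoms)
goal ⊆ F2  ⇒  h_max = 2

2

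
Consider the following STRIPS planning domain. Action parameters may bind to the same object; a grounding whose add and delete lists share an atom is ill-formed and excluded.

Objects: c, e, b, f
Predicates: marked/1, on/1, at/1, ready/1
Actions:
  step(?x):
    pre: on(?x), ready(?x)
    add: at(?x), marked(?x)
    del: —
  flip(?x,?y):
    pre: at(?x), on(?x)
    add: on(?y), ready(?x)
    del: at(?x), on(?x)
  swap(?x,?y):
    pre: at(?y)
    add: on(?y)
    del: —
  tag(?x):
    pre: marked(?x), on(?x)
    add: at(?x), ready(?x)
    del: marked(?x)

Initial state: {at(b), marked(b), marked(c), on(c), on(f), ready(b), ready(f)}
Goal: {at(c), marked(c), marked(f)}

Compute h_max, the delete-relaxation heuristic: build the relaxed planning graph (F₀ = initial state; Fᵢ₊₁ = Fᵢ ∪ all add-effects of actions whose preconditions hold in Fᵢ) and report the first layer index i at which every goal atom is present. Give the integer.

1

F0 = init (7 atoms)
F1 = F0 ∪ {at(c), at(f), marked(f), on(b), ready(c)}  (12 atoms)
goal ⊆ F1  ⇒  h_max = 1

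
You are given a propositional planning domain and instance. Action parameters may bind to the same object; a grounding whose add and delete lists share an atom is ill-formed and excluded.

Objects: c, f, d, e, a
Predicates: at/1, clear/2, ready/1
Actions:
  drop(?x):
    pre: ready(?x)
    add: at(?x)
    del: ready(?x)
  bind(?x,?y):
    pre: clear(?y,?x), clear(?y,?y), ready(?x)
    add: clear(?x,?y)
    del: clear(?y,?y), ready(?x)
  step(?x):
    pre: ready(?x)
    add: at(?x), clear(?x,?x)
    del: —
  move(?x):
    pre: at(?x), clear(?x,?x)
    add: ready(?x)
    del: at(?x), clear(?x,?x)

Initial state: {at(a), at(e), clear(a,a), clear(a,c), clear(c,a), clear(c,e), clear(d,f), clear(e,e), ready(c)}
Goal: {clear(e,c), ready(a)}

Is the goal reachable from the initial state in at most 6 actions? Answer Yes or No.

1. step(c)  →  {at(a), at(c), at(e), clear(a,a), clear(a,c), clear(c,a), clear(c,c), clear(c,e), clear(d,f), clear(e,e), ready(c)}
2. move(e)  →  {at(a), at(c), clear(a,a), clear(a,c), clear(c,a), clear(c,c), clear(c,e), clear(d,f), ready(c), ready(e)}
3. bind(e,c)  →  {at(a), at(c), clear(a,a), clear(a,c), clear(c,a), clear(c,e), clear(d,f), clear(e,c), ready(c)}
4. move(a)  →  {at(c), clear(a,c), clear(c,a), clear(c,e), clear(d,f), clear(e,c), ready(a), ready(c)}
optimal plan length = 4; 4 ≤ 6

Yes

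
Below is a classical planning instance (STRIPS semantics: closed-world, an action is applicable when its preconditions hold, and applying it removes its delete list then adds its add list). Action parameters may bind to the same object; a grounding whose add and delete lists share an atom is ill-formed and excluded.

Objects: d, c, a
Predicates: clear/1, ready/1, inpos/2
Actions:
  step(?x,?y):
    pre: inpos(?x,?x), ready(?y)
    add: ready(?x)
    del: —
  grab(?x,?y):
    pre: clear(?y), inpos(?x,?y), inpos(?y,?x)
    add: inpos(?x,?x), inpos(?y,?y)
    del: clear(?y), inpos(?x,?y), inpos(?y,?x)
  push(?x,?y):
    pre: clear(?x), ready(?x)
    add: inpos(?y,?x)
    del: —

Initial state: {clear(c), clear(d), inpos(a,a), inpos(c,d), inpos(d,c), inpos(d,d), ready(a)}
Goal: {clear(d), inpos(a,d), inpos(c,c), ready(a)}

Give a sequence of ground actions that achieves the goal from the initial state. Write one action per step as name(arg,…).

step(d,a); grab(d,c); push(d,a)

1. step(d,a)  →  {clear(c), clear(d), inpos(a,a), inpos(c,d), inpos(d,c), inpos(d,d), ready(a), ready(d)}
2. grab(d,c)  →  {clear(d), inpos(a,a), inpos(c,c), inpos(d,d), ready(a), ready(d)}
3. push(d,a)  →  {clear(d), inpos(a,a), inpos(a,d), inpos(c,c), inpos(d,d), ready(a), ready(d)}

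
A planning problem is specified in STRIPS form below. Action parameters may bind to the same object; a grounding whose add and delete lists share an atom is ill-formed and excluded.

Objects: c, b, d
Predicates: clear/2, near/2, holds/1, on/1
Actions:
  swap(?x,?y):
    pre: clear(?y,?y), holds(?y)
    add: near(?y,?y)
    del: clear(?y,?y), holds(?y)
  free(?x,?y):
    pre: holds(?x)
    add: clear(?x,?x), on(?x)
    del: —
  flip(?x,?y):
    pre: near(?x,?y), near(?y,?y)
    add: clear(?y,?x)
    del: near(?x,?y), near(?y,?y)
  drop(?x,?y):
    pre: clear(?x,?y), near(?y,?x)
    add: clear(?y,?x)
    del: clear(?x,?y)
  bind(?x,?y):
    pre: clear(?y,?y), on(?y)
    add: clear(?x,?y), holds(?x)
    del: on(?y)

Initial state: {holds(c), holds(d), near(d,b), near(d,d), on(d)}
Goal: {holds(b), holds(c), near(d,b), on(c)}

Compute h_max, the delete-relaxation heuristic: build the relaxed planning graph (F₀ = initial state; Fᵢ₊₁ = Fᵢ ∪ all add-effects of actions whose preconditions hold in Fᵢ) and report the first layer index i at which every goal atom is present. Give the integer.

2

F0 = init (5 atoms)
F1 = F0 ∪ {clear(c,c), clear(d,d), on(c)}  (8 atoms)
F2 = F1 ∪ {clear(b,c), clear(b,d), clear(c,d), clear(d,c), holds(b), near(c,c)}  (14 atoms)
goal ⊆ F2  ⇒  h_max = 2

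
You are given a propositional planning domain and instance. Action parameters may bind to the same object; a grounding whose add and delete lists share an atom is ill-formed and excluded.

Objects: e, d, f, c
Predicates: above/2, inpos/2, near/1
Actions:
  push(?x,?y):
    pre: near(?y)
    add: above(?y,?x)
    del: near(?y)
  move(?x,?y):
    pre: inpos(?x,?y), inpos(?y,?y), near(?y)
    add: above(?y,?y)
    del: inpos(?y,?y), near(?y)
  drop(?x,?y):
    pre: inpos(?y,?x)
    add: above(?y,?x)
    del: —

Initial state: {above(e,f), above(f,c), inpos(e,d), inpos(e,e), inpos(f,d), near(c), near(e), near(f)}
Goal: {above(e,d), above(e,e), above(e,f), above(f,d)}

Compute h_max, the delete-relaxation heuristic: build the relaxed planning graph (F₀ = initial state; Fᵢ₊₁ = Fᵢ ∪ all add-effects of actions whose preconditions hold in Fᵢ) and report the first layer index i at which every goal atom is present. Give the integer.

F0 = init (8 atoms)
F1 = F0 ∪ {above(c,c), above(c,d), above(c,e), above(c,f), above(e,c), above(e,d), above(e,e), above(f,d), above(f,e), above(f,f)}  (18 atoms)
goal ⊆ F1  ⇒  h_max = 1

1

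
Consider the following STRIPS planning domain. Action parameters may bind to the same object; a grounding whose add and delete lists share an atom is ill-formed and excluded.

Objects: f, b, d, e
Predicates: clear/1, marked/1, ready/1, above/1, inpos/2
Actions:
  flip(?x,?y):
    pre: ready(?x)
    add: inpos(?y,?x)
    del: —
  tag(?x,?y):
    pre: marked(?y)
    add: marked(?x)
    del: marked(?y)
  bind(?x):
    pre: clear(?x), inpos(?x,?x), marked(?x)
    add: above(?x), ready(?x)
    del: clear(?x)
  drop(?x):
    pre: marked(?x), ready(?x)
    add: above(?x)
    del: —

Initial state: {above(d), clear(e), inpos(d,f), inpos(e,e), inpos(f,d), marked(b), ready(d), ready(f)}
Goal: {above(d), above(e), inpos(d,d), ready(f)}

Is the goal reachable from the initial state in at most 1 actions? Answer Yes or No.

1. flip(d,d)  →  {above(d), clear(e), inpos(d,d), inpos(d,f), inpos(e,e), inpos(f,d), marked(b), ready(d), ready(f)}
2. tag(e,b)  →  {above(d), clear(e), inpos(d,d), inpos(d,f), inpos(e,e), inpos(f,d), marked(e), ready(d), ready(f)}
3. bind(e)  →  {above(d), above(e), inpos(d,d), inpos(d,f), inpos(e,e), inpos(f,d), marked(e), ready(d), ready(e), ready(f)}
optimal plan length = 3; 3 > 1

No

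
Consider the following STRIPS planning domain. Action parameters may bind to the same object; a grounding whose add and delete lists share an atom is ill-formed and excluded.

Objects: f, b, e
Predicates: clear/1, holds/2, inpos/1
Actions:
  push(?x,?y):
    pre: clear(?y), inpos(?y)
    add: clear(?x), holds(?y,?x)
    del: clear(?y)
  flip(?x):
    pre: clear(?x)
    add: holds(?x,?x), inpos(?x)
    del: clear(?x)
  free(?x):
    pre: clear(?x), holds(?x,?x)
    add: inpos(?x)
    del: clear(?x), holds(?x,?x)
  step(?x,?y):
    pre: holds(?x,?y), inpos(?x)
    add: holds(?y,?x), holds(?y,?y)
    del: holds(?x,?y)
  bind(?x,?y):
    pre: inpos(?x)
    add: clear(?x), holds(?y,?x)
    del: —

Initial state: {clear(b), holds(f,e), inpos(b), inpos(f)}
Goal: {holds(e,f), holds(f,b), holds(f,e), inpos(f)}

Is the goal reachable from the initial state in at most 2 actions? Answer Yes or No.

1. bind(f,e)  →  {clear(b), clear(f), holds(e,f), holds(f,e), inpos(b), inpos(f)}
2. push(b,f)  →  {clear(b), holds(e,f), holds(f,b), holds(f,e), inpos(b), inpos(f)}
optimal plan length = 2; 2 ≤ 2

Yes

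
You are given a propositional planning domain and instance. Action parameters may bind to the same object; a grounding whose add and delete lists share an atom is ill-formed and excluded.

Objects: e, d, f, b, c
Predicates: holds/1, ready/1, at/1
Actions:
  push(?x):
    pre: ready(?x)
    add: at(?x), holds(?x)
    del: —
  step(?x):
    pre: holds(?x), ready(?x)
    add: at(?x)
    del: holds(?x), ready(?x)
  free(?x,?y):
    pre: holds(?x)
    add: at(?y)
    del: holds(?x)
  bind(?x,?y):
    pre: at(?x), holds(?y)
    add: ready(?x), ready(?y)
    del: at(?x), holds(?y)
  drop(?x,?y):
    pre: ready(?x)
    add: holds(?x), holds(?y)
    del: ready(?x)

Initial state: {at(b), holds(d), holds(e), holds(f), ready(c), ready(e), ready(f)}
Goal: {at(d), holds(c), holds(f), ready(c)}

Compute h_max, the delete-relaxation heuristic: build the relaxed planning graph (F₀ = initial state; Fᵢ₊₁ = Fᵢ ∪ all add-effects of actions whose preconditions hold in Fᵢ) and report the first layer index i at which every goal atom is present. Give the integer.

1

F0 = init (7 atoms)
F1 = F0 ∪ {at(c), at(d), at(e), at(f), holds(b), holds(c), ready(b), ready(d)}  (15 atoms)
goal ⊆ F1  ⇒  h_max = 1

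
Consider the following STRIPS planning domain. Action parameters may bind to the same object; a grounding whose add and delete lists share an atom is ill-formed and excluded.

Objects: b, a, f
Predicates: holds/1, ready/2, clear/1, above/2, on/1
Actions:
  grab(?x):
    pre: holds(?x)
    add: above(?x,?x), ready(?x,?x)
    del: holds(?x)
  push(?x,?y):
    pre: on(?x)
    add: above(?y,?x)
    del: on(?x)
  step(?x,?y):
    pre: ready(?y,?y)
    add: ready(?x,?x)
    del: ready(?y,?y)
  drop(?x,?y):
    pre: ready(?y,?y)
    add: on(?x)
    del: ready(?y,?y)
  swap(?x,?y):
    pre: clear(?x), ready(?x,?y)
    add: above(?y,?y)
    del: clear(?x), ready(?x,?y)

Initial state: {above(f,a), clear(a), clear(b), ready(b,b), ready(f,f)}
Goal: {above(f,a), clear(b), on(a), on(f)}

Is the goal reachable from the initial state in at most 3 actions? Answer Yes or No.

1. drop(a,b)  →  {above(f,a), clear(a), clear(b), on(a), ready(f,f)}
2. drop(f,f)  →  {above(f,a), clear(a), clear(b), on(a), on(f)}
optimal plan length = 2; 2 ≤ 3

Yes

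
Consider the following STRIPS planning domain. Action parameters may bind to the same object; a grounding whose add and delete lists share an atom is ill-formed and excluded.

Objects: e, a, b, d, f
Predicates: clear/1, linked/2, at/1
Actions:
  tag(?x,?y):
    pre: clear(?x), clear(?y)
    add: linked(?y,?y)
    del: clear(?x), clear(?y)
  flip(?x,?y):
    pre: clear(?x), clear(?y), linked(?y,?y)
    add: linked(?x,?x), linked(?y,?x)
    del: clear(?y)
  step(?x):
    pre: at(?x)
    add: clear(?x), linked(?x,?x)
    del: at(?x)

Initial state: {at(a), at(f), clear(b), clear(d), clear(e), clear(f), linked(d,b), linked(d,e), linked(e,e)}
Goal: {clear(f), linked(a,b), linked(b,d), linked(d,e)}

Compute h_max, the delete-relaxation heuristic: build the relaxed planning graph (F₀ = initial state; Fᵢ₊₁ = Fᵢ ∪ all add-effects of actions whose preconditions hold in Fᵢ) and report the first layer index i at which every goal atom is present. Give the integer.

F0 = init (9 atoms)
F1 = F0 ∪ {clear(a), linked(a,a), linked(b,b), linked(d,d), linked(e,b), linked(e,d), linked(e,f), linked(f,f)}  (17 atoms)
F2 = F1 ∪ {linked(a,b), linked(a,d), linked(a,e), linked(a,f), linked(b,a), linked(b,d), linked(b,e), linked(b,f), linked(d,a), linked(d,f), linked(e,a), linked(f,a), linked(f,b), linked(f,d), linked(f,e)}  (32 atoms)
goal ⊆ F2  ⇒  h_max = 2

2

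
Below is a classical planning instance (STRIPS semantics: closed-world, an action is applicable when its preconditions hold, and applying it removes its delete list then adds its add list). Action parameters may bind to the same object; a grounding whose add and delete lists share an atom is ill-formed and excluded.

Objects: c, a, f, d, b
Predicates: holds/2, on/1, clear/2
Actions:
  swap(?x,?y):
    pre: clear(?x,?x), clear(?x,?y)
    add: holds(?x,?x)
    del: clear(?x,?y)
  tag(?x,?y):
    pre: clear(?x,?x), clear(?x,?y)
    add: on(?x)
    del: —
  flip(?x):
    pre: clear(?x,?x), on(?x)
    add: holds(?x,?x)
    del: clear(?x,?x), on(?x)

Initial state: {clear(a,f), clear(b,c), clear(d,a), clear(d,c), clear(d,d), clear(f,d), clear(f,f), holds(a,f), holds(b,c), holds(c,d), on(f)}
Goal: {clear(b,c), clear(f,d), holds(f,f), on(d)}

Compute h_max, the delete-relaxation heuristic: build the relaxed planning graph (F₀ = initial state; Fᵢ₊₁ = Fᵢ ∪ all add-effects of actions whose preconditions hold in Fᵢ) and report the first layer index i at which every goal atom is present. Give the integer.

1

F0 = init (11 atoms)
F1 = F0 ∪ {holds(d,d), holds(f,f), on(d)}  (14 atoms)
goal ⊆ F1  ⇒  h_max = 1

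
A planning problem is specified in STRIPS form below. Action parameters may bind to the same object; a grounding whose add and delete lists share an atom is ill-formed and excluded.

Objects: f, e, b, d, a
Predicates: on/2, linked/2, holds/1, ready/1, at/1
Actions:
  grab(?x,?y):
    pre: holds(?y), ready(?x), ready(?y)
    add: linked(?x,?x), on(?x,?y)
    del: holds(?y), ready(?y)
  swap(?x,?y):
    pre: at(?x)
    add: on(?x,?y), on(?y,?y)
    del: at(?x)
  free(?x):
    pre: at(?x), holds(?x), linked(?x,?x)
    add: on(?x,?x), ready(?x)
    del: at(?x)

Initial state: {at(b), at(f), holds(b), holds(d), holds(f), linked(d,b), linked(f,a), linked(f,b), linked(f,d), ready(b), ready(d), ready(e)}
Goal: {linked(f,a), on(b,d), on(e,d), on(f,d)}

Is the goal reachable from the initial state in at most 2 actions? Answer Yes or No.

No

1. grab(e,d)  →  {at(b), at(f), holds(b), holds(f), linked(d,b), linked(e,e), linked(f,a), linked(f,b), linked(f,d), on(e,d), ready(b), ready(e)}
2. swap(f,d)  →  {at(b), holds(b), holds(f), linked(d,b), linked(e,e), linked(f,a), linked(f,b), linked(f,d), on(d,d), on(e,d), on(f,d), ready(b), ready(e)}
3. swap(b,d)  →  {holds(b), holds(f), linked(d,b), linked(e,e), linked(f,a), linked(f,b), linked(f,d), on(b,d), on(d,d), on(e,d), on(f,d), ready(b), ready(e)}
optimal plan length = 3; 3 > 2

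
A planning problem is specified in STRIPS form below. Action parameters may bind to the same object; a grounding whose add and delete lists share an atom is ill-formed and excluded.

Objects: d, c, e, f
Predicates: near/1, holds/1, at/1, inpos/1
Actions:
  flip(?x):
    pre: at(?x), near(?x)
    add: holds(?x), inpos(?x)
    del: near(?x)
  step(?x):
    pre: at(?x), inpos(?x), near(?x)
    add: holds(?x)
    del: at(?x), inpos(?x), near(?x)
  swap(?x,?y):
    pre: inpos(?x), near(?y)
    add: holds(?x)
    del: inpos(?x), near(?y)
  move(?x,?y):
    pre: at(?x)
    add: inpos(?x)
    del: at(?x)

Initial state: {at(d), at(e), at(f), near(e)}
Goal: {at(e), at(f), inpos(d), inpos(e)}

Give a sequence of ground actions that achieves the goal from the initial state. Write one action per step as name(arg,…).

flip(e); move(d,d)

1. flip(e)  →  {at(d), at(e), at(f), holds(e), inpos(e)}
2. move(d,d)  →  {at(e), at(f), holds(e), inpos(d), inpos(e)}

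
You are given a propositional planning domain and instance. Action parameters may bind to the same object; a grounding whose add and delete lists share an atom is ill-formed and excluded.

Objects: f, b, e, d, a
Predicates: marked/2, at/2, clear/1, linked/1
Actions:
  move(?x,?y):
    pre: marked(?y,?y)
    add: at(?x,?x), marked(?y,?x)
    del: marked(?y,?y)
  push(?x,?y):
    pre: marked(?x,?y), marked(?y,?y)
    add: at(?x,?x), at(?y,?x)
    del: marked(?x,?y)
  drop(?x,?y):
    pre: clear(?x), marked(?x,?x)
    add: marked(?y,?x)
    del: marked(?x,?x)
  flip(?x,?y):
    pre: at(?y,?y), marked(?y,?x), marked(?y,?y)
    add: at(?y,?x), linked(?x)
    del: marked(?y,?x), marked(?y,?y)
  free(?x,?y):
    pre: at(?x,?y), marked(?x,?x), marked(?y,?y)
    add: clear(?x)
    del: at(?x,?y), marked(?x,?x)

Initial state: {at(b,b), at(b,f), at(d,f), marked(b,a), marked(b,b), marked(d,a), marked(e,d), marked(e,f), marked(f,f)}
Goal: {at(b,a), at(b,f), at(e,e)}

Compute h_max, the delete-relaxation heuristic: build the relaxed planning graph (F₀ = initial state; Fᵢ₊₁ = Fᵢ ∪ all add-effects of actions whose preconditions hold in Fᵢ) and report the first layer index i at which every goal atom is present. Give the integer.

1

F0 = init (9 atoms)
F1 = F0 ∪ {at(a,a), at(b,a), at(d,d), at(e,e), at(f,e), at(f,f), clear(b), linked(a), linked(b), marked(b,d), marked(b,e), marked(b,f), marked(f,a), marked(f,b), marked(f,d), marked(f,e)}  (25 atoms)
goal ⊆ F1  ⇒  h_max = 1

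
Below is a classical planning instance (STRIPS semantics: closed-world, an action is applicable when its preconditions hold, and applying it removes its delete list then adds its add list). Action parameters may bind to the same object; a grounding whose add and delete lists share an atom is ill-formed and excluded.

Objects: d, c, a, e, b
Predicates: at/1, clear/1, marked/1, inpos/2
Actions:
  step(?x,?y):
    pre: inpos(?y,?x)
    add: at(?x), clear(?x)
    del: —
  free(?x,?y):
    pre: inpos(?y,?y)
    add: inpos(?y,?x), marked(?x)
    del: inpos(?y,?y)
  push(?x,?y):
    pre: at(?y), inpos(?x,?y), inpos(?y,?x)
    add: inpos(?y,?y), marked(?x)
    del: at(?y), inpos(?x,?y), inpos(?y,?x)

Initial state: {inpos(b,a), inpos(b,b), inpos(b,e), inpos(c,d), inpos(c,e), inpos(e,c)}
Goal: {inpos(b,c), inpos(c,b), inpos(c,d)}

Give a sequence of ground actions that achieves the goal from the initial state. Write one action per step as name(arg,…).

1. step(c,e)  →  {at(c), clear(c), inpos(b,a), inpos(b,b), inpos(b,e), inpos(c,d), inpos(c,e), inpos(e,c)}
2. free(c,b)  →  {at(c), clear(c), inpos(b,a), inpos(b,c), inpos(b,e), inpos(c,d), inpos(c,e), inpos(e,c), marked(c)}
3. push(e,c)  →  {clear(c), inpos(b,a), inpos(b,c), inpos(b,e), inpos(c,c), inpos(c,d), marked(c), marked(e)}
4. free(b,c)  →  {clear(c), inpos(b,a), inpos(b,c), inpos(b,e), inpos(c,b), inpos(c,d), marked(b), marked(c), marked(e)}

step(c,e); free(c,b); push(e,c); free(b,c)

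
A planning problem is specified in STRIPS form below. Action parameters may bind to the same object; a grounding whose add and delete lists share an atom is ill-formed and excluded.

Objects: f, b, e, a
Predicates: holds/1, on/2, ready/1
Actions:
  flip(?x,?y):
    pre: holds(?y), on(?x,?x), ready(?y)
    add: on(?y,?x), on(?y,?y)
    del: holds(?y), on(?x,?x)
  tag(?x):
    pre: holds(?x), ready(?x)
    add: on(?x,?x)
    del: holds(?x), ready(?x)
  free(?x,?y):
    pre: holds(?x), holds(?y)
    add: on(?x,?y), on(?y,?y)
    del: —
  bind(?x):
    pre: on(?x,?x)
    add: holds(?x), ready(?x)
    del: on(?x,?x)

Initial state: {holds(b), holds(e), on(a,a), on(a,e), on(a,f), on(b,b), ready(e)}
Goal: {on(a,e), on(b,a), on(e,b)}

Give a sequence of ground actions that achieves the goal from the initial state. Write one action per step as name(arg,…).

flip(b,e); bind(a); free(b,a)

1. flip(b,e)  →  {holds(b), on(a,a), on(a,e), on(a,f), on(e,b), on(e,e), ready(e)}
2. bind(a)  →  {holds(a), holds(b), on(a,e), on(a,f), on(e,b), on(e,e), ready(a), ready(e)}
3. free(b,a)  →  {holds(a), holds(b), on(a,a), on(a,e), on(a,f), on(b,a), on(e,b), on(e,e), ready(a), ready(e)}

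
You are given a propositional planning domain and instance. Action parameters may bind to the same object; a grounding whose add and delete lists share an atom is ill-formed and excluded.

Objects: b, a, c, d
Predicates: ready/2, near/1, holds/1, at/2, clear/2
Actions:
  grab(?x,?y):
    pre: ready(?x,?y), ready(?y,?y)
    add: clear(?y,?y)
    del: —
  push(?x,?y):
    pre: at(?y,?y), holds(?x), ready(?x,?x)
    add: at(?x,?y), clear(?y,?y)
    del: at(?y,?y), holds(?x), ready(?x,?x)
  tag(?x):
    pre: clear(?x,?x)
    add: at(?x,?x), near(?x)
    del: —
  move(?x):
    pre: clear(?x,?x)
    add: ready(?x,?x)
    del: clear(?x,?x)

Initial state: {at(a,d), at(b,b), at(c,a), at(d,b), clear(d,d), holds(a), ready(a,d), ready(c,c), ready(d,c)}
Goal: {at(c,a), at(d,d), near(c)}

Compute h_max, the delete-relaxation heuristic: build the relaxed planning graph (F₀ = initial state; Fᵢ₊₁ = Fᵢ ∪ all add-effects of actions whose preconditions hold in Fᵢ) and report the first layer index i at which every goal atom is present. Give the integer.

2

F0 = init (9 atoms)
F1 = F0 ∪ {at(d,d), clear(c,c), near(d), ready(d,d)}  (13 atoms)
F2 = F1 ∪ {at(c,c), near(c)}  (15 atoms)
goal ⊆ F2  ⇒  h_max = 2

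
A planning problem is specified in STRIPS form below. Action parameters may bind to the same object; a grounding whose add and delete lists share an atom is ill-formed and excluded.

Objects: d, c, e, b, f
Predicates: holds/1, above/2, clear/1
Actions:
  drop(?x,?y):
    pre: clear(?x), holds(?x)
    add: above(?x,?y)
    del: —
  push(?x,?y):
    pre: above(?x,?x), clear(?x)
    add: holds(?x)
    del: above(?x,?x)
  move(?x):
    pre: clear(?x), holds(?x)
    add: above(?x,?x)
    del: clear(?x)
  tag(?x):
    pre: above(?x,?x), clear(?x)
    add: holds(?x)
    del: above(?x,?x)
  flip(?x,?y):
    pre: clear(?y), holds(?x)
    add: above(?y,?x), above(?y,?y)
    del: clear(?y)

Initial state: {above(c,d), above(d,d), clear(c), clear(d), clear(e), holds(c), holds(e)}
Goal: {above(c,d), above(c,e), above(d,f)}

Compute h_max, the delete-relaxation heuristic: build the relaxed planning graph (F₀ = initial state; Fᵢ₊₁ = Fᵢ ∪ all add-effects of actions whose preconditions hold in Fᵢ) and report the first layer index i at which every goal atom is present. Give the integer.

F0 = init (7 atoms)
F1 = F0 ∪ {above(c,b), above(c,c), above(c,e), above(c,f), above(d,c), above(d,e), above(e,b), above(e,c), above(e,d), above(e,e), above(e,f), holds(d)}  (19 atoms)
F2 = F1 ∪ {above(d,b), above(d,f)}  (21 atoms)
goal ⊆ F2  ⇒  h_max = 2

2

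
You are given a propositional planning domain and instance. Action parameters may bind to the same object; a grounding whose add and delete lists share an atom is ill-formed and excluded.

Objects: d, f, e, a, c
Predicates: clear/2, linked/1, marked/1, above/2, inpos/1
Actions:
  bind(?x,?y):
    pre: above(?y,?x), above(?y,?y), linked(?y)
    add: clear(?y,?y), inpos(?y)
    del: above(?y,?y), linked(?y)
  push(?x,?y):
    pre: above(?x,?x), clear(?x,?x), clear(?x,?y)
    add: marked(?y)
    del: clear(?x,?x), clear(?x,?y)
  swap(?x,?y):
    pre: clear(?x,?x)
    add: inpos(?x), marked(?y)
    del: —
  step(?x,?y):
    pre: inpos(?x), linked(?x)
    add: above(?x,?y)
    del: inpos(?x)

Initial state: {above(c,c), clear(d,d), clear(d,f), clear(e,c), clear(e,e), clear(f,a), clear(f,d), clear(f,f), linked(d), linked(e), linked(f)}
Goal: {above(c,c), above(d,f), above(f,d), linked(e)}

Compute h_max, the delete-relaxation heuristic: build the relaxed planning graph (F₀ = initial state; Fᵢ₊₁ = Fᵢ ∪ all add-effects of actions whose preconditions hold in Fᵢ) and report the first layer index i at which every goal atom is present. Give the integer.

F0 = init (11 atoms)
F1 = F0 ∪ {inpos(d), inpos(e), inpos(f), marked(a), marked(c), marked(d), marked(e), marked(f)}  (19 atoms)
F2 = F1 ∪ {above(d,a), above(d,c), above(d,d), above(d,e), above(d,f), above(e,a), above(e,c), above(e,d), above(e,e), above(e,f), above(f,a), above(f,c), above(f,d), above(f,e), above(f,f)}  (34 atoms)
goal ⊆ F2  ⇒  h_max = 2

2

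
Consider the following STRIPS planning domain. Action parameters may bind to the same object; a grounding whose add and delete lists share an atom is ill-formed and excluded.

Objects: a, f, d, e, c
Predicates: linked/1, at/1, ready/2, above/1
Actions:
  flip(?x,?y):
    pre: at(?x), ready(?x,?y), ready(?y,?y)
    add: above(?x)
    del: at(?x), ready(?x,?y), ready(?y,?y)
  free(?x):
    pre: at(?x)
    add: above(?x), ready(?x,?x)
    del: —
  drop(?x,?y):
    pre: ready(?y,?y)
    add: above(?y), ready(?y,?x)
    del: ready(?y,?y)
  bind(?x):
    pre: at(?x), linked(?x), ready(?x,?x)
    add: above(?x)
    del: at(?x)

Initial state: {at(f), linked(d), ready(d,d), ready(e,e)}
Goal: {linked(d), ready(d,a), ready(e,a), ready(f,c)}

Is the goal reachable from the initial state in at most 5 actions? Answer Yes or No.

1. free(f)  →  {above(f), at(f), linked(d), ready(d,d), ready(e,e), ready(f,f)}
2. drop(a,d)  →  {above(d), above(f), at(f), linked(d), ready(d,a), ready(e,e), ready(f,f)}
3. drop(a,e)  →  {above(d), above(e), above(f), at(f), linked(d), ready(d,a), ready(e,a), ready(f,f)}
4. drop(c,f)  →  {above(d), above(e), above(f), at(f), linked(d), ready(d,a), ready(e,a), ready(f,c)}
optimal plan length = 4; 4 ≤ 5

Yes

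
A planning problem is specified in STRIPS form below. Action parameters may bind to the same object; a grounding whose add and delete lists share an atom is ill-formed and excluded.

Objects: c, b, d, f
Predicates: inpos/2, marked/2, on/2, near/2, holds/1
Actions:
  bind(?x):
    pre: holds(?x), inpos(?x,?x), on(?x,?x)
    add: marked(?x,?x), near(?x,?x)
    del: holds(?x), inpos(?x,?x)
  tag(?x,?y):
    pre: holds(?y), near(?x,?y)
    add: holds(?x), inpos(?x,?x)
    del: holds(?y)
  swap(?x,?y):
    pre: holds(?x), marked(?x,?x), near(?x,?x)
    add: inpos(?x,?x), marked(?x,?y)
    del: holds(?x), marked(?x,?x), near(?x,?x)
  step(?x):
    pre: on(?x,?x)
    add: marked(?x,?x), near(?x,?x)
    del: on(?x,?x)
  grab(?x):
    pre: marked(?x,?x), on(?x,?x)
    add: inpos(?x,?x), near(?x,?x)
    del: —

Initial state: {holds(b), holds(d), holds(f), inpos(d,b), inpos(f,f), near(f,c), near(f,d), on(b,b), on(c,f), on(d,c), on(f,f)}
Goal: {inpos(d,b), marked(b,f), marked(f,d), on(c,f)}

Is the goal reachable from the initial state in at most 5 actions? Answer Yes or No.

Yes

1. step(b)  →  {holds(b), holds(d), holds(f), inpos(d,b), inpos(f,f), marked(b,b), near(b,b), near(f,c), near(f,d), on(c,f), on(d,c), on(f,f)}
2. swap(b,f)  →  {holds(d), holds(f), inpos(b,b), inpos(d,b), inpos(f,f), marked(b,f), near(f,c), near(f,d), on(c,f), on(d,c), on(f,f)}
3. step(f)  →  {holds(d), holds(f), inpos(b,b), inpos(d,b), inpos(f,f), marked(b,f), marked(f,f), near(f,c), near(f,d), near(f,f), on(c,f), on(d,c)}
4. swap(f,d)  →  {holds(d), inpos(b,b), inpos(d,b), inpos(f,f), marked(b,f), marked(f,d), near(f,c), near(f,d), on(c,f), on(d,c)}
optimal plan length = 4; 4 ≤ 5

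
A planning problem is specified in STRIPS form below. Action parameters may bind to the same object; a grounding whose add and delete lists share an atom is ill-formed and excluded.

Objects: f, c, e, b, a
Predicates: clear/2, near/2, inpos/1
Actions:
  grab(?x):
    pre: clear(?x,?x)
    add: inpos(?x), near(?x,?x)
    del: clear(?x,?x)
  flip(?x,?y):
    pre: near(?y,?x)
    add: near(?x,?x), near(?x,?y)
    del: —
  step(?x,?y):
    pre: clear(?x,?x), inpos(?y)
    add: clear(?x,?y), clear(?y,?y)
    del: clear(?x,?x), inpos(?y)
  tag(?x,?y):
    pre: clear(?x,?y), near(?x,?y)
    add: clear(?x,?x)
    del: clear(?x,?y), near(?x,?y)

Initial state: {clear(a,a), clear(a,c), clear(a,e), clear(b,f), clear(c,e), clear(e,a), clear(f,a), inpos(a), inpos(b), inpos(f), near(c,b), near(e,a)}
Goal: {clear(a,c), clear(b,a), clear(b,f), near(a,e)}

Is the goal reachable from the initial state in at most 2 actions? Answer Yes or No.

1. flip(a,e)  →  {clear(a,a), clear(a,c), clear(a,e), clear(b,f), clear(c,e), clear(e,a), clear(f,a), inpos(a), inpos(b), inpos(f), near(a,a), near(a,e), near(c,b), near(e,a)}
2. step(a,b)  →  {clear(a,b), clear(a,c), clear(a,e), clear(b,b), clear(b,f), clear(c,e), clear(e,a), clear(f,a), inpos(a), inpos(f), near(a,a), near(a,e), near(c,b), near(e,a)}
3. step(b,a)  →  {clear(a,a), clear(a,b), clear(a,c), clear(a,e), clear(b,a), clear(b,f), clear(c,e), clear(e,a), clear(f,a), inpos(f), near(a,a), near(a,e), near(c,b), near(e,a)}
optimal plan length = 3; 3 > 2

No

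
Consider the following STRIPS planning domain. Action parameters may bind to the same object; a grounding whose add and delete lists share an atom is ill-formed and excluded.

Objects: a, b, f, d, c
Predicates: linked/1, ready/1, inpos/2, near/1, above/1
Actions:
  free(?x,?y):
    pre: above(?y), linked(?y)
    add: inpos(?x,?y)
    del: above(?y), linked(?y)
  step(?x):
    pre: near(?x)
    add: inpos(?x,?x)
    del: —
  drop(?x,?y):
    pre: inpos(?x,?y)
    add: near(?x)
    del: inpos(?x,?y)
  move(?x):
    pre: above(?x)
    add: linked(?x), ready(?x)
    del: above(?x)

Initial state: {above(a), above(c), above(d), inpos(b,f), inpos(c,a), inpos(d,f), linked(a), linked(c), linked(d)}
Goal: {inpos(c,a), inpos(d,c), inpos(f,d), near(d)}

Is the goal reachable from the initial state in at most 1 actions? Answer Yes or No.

1. free(f,d)  →  {above(a), above(c), inpos(b,f), inpos(c,a), inpos(d,f), inpos(f,d), linked(a), linked(c)}
2. free(d,c)  →  {above(a), inpos(b,f), inpos(c,a), inpos(d,c), inpos(d,f), inpos(f,d), linked(a)}
3. drop(d,f)  →  {above(a), inpos(b,f), inpos(c,a), inpos(d,c), inpos(f,d), linked(a), near(d)}
optimal plan length = 3; 3 > 1

No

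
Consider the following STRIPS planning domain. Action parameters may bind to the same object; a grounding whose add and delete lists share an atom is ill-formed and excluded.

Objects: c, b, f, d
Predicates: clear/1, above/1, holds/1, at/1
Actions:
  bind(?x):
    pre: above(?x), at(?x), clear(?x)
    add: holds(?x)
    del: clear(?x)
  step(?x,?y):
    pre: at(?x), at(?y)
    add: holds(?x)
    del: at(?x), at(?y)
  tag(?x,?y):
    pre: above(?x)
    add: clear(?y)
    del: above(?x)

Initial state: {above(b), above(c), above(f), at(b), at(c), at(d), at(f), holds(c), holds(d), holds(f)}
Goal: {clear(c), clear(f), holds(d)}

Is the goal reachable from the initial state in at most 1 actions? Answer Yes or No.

No

1. tag(c,c)  →  {above(b), above(f), at(b), at(c), at(d), at(f), clear(c), holds(c), holds(d), holds(f)}
2. tag(b,f)  →  {above(f), at(b), at(c), at(d), at(f), clear(c), clear(f), holds(c), holds(d), holds(f)}
optimal plan length = 2; 2 > 1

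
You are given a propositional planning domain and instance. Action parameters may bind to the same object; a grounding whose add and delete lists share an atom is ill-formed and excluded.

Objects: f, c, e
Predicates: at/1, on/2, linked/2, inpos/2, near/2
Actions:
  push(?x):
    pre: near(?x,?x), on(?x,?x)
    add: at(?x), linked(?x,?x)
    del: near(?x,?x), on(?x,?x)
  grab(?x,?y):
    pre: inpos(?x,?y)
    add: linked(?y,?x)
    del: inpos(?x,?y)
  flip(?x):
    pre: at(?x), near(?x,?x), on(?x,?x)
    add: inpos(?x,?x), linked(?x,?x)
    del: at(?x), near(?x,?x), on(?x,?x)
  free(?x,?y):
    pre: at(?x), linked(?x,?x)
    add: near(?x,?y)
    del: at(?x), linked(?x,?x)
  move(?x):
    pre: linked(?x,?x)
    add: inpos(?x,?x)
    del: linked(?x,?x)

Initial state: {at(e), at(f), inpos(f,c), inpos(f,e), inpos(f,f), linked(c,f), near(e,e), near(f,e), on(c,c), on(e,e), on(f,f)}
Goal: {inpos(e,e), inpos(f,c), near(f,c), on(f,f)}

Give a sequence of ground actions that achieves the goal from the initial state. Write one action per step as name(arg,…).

1. grab(f,f)  →  {at(e), at(f), inpos(f,c), inpos(f,e), linked(c,f), linked(f,f), near(e,e), near(f,e), on(c,c), on(e,e), on(f,f)}
2. flip(e)  →  {at(f), inpos(e,e), inpos(f,c), inpos(f,e), linked(c,f), linked(e,e), linked(f,f), near(f,e), on(c,c), on(f,f)}
3. free(f,c)  →  {inpos(e,e), inpos(f,c), inpos(f,e), linked(c,f), linked(e,e), near(f,c), near(f,e), on(c,c), on(f,f)}

grab(f,f); flip(e); free(f,c)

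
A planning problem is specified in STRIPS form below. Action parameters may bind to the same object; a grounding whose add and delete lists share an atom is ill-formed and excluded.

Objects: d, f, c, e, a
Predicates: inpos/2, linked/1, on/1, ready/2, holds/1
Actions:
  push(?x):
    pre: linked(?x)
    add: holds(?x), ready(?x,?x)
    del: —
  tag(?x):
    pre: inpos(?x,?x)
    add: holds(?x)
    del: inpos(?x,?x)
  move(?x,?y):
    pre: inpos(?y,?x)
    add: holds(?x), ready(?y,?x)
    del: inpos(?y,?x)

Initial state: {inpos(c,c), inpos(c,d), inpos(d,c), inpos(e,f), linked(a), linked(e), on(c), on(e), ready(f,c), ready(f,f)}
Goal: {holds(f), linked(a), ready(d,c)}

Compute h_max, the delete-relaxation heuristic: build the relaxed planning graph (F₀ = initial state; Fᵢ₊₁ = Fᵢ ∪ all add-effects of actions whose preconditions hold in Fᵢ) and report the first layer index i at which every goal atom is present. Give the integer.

F0 = init (10 atoms)
F1 = F0 ∪ {holds(a), holds(c), holds(d), holds(e), holds(f), ready(a,a), ready(c,c), ready(c,d), ready(d,c), ready(e,e), ready(e,f)}  (21 atoms)
goal ⊆ F1  ⇒  h_max = 1

1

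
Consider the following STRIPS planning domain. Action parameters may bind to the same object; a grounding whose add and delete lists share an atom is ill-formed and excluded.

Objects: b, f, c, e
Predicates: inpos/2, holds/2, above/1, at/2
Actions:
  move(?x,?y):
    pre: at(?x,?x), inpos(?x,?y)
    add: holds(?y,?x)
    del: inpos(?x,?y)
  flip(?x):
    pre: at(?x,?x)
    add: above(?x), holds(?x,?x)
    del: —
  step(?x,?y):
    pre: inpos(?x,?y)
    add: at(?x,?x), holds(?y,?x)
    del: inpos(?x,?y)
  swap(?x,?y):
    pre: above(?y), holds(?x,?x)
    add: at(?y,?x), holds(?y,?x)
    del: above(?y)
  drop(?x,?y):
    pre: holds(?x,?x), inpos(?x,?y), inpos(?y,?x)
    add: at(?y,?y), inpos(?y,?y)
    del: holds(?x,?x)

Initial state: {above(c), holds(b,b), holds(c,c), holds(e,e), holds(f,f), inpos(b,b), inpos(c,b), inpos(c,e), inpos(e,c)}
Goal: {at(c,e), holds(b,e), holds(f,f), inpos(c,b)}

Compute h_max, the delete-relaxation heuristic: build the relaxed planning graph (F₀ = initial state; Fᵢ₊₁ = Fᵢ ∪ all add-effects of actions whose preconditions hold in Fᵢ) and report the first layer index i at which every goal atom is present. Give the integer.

3

F0 = init (9 atoms)
F1 = F0 ∪ {at(b,b), at(c,b), at(c,c), at(c,e), at(c,f), at(e,e), holds(b,c), holds(c,b), holds(c,e), holds(c,f), holds(e,c), inpos(c,c), inpos(e,e)}  (22 atoms)
F2 = F1 ∪ {above(b), above(e)}  (24 atoms)
F3 = F2 ∪ {at(b,c), at(b,e), at(b,f), at(e,b), at(e,c), at(e,f), holds(b,e), holds(b,f), holds(e,b), holds(e,f)}  (34 atoms)
goal ⊆ F3  ⇒  h_max = 3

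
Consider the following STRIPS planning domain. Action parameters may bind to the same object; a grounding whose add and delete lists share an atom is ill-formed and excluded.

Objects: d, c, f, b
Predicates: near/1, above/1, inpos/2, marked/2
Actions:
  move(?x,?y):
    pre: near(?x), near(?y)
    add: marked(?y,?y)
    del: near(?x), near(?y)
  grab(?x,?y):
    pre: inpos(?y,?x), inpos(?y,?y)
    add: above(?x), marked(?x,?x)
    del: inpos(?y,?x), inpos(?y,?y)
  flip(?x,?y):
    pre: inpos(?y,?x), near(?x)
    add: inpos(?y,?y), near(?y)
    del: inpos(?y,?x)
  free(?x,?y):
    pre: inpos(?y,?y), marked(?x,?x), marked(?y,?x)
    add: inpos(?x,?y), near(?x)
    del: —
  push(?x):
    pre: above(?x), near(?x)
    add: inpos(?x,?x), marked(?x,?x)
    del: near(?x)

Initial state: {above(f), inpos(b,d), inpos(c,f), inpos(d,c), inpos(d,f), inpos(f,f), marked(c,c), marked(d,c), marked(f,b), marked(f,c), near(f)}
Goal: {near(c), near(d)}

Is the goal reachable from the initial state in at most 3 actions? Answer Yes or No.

1. flip(f,d)  →  {above(f), inpos(b,d), inpos(c,f), inpos(d,c), inpos(d,d), inpos(f,f), marked(c,c), marked(d,c), marked(f,b), marked(f,c), near(d), near(f)}
2. flip(f,c)  →  {above(f), inpos(b,d), inpos(c,c), inpos(d,c), inpos(d,d), inpos(f,f), marked(c,c), marked(d,c), marked(f,b), marked(f,c), near(c), near(d), near(f)}
optimal plan length = 2; 2 ≤ 3

Yes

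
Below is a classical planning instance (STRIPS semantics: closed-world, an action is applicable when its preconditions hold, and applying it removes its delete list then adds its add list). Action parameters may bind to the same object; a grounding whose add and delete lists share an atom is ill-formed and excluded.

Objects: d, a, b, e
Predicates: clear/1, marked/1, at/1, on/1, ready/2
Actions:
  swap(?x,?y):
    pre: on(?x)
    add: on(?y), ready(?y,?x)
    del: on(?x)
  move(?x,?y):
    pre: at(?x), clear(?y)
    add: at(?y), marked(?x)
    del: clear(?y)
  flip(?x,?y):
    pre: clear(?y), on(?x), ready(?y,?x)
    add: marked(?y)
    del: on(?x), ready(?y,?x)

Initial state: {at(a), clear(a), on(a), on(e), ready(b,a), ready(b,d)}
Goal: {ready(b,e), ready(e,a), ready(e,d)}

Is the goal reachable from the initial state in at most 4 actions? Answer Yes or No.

1. swap(a,e)  →  {at(a), clear(a), on(e), ready(b,a), ready(b,d), ready(e,a)}
2. swap(e,d)  →  {at(a), clear(a), on(d), ready(b,a), ready(b,d), ready(d,e), ready(e,a)}
3. swap(d,e)  →  {at(a), clear(a), on(e), ready(b,a), ready(b,d), ready(d,e), ready(e,a), ready(e,d)}
4. swap(e,b)  →  {at(a), clear(a), on(b), ready(b,a), ready(b,d), ready(b,e), ready(d,e), ready(e,a), ready(e,d)}
optimal plan length = 4; 4 ≤ 4

Yes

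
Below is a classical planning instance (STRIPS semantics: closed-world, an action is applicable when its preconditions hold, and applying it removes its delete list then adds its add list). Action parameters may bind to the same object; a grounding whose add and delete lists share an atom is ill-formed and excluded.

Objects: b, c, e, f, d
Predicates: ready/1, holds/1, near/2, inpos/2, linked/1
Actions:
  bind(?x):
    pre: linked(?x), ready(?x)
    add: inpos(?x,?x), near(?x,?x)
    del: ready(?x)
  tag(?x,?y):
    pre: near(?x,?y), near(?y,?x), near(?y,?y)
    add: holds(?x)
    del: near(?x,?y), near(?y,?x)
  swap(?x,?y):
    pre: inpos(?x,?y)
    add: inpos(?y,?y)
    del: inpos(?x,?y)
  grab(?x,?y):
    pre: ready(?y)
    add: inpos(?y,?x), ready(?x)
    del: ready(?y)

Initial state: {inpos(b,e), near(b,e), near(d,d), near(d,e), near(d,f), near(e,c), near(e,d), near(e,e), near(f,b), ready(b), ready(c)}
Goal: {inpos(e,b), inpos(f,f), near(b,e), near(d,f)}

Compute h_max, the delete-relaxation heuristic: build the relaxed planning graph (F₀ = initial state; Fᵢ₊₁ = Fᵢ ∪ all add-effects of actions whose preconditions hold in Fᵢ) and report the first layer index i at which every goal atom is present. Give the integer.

F0 = init (11 atoms)
F1 = F0 ∪ {holds(d), holds(e), inpos(b,c), inpos(b,d), inpos(b,f), inpos(c,b), inpos(c,d), inpos(c,e), inpos(c,f), inpos(e,e), ready(d), ready(e), ready(f)}  (24 atoms)
F2 = F1 ∪ {inpos(b,b), inpos(c,c), inpos(d,b), inpos(d,c), inpos(d,d), inpos(d,e), inpos(d,f), inpos(e,b), inpos(e,c), inpos(e,d), inpos(e,f), inpos(f,b), inpos(f,c), inpos(f,d), inpos(f,e), inpos(f,f)}  (40 atoms)
goal ⊆ F2  ⇒  h_max = 2

2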